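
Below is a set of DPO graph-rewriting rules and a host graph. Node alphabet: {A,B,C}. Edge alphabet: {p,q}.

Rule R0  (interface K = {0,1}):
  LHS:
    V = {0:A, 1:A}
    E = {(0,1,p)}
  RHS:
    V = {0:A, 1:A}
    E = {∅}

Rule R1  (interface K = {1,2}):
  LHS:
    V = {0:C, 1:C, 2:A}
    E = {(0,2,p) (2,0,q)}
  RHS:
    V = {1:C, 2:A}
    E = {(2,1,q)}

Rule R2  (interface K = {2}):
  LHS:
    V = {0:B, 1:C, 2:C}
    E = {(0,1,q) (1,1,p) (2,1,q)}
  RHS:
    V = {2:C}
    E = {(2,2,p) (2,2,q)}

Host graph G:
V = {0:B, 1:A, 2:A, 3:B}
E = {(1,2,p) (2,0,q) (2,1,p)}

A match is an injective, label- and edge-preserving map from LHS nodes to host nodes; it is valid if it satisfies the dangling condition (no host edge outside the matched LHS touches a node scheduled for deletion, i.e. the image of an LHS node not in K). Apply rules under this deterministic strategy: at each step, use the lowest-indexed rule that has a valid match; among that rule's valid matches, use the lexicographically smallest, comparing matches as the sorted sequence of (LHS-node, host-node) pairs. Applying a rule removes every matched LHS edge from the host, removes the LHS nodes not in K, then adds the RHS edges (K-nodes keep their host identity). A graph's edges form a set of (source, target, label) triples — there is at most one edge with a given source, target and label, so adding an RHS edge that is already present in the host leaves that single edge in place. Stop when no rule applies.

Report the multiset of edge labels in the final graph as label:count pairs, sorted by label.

Answer: q:1

Derivation:
initial: |V|=4 |E|=3  E = 1-p->2 2-q->0 2-p->1
step 1: apply R0 at {0↦1, 1↦2}  → |V|=4 |E|=2  E = 2-q->0 2-p->1
step 2: apply R0 at {0↦2, 1↦1}  → |V|=4 |E|=1  E = 2-q->0
normal form: no rule applies after step 2
NF edges: [(2, 0, 'q')]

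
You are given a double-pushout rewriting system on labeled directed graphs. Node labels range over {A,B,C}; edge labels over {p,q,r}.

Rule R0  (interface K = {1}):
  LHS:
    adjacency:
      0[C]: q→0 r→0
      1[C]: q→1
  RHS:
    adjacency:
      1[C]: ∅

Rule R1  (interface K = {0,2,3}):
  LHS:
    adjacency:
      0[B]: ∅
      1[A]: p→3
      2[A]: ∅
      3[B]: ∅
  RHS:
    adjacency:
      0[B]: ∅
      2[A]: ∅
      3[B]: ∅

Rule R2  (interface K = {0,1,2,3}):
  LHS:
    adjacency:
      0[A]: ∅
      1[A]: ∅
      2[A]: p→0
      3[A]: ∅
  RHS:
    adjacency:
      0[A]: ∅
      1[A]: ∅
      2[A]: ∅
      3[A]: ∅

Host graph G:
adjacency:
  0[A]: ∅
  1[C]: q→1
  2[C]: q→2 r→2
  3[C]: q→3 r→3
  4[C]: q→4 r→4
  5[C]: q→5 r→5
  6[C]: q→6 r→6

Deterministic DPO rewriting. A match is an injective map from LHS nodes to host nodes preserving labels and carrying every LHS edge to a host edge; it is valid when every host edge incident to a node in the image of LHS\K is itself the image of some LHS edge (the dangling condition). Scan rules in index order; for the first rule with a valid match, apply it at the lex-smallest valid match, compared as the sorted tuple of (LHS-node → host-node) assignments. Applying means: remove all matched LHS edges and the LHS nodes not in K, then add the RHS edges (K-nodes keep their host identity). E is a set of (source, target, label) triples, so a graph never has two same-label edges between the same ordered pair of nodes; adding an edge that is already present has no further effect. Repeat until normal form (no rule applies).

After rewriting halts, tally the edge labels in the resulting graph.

Answer: r:2

Derivation:
start.  V:7 E:11  edges: 1-q->1 2-q->2 2-r->2 3-q->3 3-r->3 4-q->4 4-r->4 5-q->5 5-r->5 6-q->6 6-r->6
1. fire R0 via {0↦2, 1↦1}  →  V:6 E:8  edges: 3-q->3 3-r->3 4-q->4 4-r->4 5-q->5 5-r->5 6-q->6 6-r->6
2. fire R0 via {0↦3, 1↦4}  →  V:5 E:5  edges: 4-r->4 5-q->5 5-r->5 6-q->6 6-r->6
3. fire R0 via {0↦5, 1↦6}  →  V:4 E:2  edges: 4-r->4 6-r->6
final graph: no rule applies after step 3
NF edges: [(4, 4, 'r'), (6, 6, 'r')]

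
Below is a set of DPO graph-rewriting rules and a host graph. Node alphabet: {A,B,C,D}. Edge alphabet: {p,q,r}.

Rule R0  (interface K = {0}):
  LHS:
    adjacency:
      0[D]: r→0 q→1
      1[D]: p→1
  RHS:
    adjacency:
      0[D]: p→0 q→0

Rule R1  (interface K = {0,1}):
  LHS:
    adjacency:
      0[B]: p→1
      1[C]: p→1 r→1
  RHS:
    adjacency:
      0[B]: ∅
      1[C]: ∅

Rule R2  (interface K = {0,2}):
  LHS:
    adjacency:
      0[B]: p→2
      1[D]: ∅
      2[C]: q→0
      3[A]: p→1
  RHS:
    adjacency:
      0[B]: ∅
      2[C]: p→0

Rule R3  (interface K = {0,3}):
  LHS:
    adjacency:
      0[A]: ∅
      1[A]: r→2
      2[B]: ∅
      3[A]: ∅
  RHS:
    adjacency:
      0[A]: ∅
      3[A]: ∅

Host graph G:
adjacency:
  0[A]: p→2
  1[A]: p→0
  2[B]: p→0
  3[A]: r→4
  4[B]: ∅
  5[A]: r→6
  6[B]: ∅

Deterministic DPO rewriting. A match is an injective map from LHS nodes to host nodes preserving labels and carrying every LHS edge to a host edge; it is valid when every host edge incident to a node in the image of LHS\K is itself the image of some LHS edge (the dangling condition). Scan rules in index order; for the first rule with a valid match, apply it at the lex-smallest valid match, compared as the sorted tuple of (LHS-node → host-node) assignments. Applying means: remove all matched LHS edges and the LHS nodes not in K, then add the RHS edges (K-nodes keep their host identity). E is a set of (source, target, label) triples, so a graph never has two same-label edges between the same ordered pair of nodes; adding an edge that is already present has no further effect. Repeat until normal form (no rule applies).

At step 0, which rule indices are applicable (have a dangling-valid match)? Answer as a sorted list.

Answer: [R3]

Derivation:
R0: no valid match — LHS pattern not found
R1: no valid match — LHS pattern not found
R2: no valid match — LHS pattern not found
R3: 12 valid matches — {0↦0, 1↦3, 2↦4, 3↦1}, {0↦0, 1↦3, 2↦4, 3↦5}, {0↦0, 1↦5, 2↦6, 3↦1} (+9 more)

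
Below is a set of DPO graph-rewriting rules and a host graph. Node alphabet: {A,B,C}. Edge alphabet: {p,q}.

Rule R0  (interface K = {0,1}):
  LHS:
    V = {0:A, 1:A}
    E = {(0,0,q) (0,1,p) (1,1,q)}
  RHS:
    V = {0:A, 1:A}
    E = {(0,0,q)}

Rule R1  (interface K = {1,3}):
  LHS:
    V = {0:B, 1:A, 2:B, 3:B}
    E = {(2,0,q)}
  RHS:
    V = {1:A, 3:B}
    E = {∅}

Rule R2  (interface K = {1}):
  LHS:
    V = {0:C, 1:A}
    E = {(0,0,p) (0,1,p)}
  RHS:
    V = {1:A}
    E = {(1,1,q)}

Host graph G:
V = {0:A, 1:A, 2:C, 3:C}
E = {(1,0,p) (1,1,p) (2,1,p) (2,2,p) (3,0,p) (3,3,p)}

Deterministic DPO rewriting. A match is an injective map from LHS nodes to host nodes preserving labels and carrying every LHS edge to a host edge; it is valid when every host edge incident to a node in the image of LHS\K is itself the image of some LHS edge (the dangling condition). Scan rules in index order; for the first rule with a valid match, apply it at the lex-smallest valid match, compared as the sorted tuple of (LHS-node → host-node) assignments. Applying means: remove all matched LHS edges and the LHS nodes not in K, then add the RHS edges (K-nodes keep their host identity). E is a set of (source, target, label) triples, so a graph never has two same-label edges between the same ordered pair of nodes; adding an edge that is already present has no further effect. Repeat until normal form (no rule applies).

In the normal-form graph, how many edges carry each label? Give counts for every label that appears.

Answer: p:1 q:1

Steps:
[0] host  ⇒  4 nodes, 6 edges  {1-p->0 1-p->1 2-p->1 2-p->2 3-p->0 3-p->3}
[1] R2 @ {0↦2, 1↦1}  ⇒  3 nodes, 5 edges  {1-p->0 1-p->1 1-q->1 3-p->0 3-p->3}
[2] R2 @ {0↦3, 1↦0}  ⇒  2 nodes, 4 edges  {0-q->0 1-p->0 1-p->1 1-q->1}
[3] R0 @ {0↦1, 1↦0}  ⇒  2 nodes, 2 edges  {1-p->1 1-q->1}
final graph: no rule applies after step 3
NF edges: [(1, 1, 'p'), (1, 1, 'q')]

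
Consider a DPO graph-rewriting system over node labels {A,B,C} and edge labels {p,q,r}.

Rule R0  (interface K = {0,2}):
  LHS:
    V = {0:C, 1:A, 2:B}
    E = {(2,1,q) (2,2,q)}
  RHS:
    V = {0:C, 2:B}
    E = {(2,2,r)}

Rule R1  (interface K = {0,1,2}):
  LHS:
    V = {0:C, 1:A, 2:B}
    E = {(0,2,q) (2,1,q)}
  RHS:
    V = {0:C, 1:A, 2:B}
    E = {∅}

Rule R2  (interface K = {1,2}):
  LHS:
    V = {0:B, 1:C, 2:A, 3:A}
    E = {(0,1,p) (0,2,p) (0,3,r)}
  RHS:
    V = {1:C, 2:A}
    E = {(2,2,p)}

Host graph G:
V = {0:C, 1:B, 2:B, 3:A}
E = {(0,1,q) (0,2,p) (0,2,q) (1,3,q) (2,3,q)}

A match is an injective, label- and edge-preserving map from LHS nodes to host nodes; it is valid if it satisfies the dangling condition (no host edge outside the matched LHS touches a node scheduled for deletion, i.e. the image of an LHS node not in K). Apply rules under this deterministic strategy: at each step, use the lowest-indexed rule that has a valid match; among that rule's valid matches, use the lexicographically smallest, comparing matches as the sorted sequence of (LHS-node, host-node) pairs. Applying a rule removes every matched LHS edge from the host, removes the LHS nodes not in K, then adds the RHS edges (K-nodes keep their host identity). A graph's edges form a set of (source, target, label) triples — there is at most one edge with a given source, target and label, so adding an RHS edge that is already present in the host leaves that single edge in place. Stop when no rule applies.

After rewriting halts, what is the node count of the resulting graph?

start.  V:4 E:5  edges: 0-q->1 0-p->2 0-q->2 1-q->3 2-q->3
1. fire R1 via {0↦0, 1↦3, 2↦1}  →  V:4 E:3  edges: 0-p->2 0-q->2 2-q->3
2. fire R1 via {0↦0, 1↦3, 2↦2}  →  V:4 E:1  edges: 0-p->2
normal form: no rule applies after step 2
NF nodes: {0:C, 1:B, 2:B, 3:A}

Answer: 4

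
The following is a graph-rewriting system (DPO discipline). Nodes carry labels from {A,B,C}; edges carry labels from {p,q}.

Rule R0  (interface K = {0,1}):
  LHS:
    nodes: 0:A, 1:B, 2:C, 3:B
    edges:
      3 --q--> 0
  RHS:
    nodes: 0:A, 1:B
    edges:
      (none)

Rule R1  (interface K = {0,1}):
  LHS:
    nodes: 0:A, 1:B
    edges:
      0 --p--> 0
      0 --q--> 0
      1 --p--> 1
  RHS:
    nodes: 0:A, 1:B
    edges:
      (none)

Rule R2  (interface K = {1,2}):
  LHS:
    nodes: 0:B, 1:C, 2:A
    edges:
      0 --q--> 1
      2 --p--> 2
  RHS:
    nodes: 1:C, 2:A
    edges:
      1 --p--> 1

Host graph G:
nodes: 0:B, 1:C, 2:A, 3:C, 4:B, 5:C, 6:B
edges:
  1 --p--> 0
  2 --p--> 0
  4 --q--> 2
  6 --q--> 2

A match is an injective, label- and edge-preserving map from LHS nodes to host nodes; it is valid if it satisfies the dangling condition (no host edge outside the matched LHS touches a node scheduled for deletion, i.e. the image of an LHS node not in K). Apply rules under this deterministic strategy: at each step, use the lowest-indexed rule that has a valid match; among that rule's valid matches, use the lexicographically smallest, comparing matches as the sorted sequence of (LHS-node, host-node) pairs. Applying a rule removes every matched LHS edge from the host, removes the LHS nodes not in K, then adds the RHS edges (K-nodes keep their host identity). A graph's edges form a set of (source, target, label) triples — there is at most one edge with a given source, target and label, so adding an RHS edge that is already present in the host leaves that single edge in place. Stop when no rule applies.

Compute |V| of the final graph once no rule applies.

Answer: 3

Steps:
initial: |V|=7 |E|=4  E = 1-p->0 2-p->0 4-q->2 6-q->2
step 1: apply R0 at {0↦2, 1↦0, 2↦3, 3↦4}  → |V|=5 |E|=3  E = 1-p->0 2-p->0 6-q->2
step 2: apply R0 at {0↦2, 1↦0, 2↦5, 3↦6}  → |V|=3 |E|=2  E = 1-p->0 2-p->0
final graph: no rule applies after step 2
NF nodes: {0:B, 1:C, 2:A}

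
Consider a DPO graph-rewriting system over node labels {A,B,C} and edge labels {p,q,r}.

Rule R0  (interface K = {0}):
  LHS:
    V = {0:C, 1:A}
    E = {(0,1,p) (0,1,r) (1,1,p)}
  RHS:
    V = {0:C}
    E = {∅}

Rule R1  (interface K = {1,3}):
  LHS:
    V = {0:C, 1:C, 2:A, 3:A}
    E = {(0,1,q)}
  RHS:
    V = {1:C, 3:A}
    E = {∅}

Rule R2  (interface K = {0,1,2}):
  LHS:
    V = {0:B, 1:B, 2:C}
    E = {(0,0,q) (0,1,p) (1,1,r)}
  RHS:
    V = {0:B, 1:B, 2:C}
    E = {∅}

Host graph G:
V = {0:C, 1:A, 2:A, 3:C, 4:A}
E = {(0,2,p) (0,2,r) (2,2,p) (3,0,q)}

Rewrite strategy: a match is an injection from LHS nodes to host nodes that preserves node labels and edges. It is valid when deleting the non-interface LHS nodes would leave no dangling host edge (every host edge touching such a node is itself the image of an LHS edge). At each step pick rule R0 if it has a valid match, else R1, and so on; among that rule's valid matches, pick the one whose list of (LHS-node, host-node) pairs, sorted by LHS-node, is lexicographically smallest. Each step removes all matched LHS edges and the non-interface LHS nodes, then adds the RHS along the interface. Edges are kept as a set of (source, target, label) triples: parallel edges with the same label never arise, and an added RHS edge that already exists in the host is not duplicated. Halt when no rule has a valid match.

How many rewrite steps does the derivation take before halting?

Answer: 2

Steps:
[0] host  ⇒  5 nodes, 4 edges  {0-p->2 0-r->2 2-p->2 3-q->0}
[1] R0 @ {0↦0, 1↦2}  ⇒  4 nodes, 1 edges  {3-q->0}
[2] R1 @ {0↦3, 1↦0, 2↦1, 3↦4}  ⇒  2 nodes, 0 edges  {∅}
halt: no rule applies after step 2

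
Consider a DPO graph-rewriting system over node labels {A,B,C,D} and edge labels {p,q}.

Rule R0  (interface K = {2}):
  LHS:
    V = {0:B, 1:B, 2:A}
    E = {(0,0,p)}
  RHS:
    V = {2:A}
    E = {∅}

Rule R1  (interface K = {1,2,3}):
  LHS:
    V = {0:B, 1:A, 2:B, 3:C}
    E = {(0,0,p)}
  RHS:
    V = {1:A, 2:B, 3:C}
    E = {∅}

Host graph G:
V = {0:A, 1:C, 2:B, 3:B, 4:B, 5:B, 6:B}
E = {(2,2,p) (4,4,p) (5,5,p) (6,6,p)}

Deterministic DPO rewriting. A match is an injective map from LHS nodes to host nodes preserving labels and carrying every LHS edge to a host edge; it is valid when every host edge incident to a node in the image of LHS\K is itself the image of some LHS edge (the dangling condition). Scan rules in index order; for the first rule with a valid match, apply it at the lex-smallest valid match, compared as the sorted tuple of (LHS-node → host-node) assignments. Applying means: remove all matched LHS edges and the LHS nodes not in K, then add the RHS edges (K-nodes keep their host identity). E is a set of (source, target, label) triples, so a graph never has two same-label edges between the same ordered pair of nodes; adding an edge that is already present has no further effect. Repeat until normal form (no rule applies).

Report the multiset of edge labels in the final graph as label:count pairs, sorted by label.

[0] host  ⇒  7 nodes, 4 edges  {2-p->2 4-p->4 5-p->5 6-p->6}
[1] R0 @ {0↦2, 1↦3, 2↦0}  ⇒  5 nodes, 3 edges  {4-p->4 5-p->5 6-p->6}
[2] R1 @ {0↦4, 1↦0, 2↦5, 3↦1}  ⇒  4 nodes, 2 edges  {5-p->5 6-p->6}
[3] R1 @ {0↦5, 1↦0, 2↦6, 3↦1}  ⇒  3 nodes, 1 edges  {6-p->6}
halt: no rule applies after step 3
NF edges: [(6, 6, 'p')]

Answer: p:1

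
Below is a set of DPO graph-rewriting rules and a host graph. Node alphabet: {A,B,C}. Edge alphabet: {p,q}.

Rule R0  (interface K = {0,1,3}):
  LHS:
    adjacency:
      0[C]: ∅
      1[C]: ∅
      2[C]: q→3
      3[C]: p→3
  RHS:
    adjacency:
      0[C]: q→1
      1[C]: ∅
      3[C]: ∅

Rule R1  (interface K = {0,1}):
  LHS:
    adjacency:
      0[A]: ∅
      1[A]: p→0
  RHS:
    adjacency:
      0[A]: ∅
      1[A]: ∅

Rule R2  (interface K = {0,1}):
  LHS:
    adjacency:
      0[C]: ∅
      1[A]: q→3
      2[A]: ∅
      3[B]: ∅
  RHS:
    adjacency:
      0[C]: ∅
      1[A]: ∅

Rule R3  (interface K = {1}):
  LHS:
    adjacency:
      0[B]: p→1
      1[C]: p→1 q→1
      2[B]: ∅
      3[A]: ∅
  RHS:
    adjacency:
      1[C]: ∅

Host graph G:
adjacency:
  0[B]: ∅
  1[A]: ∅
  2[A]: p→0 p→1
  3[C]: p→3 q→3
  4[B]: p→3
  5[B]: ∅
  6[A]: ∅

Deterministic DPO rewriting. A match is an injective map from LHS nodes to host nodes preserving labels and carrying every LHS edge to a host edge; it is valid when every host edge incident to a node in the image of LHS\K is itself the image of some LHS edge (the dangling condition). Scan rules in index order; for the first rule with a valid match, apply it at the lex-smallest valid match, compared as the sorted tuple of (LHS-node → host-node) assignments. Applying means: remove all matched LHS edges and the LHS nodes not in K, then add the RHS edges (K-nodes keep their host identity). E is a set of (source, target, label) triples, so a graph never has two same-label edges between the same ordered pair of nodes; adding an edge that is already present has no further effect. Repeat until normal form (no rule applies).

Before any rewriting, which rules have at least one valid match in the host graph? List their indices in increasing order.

R0: no valid match — LHS pattern not found
R1: 1 valid match — {0↦1, 1↦2}
R2: no valid match — LHS pattern not found
R3: 1 valid match — {0↦4, 1↦3, 2↦5, 3↦6}

Answer: [R1,R3]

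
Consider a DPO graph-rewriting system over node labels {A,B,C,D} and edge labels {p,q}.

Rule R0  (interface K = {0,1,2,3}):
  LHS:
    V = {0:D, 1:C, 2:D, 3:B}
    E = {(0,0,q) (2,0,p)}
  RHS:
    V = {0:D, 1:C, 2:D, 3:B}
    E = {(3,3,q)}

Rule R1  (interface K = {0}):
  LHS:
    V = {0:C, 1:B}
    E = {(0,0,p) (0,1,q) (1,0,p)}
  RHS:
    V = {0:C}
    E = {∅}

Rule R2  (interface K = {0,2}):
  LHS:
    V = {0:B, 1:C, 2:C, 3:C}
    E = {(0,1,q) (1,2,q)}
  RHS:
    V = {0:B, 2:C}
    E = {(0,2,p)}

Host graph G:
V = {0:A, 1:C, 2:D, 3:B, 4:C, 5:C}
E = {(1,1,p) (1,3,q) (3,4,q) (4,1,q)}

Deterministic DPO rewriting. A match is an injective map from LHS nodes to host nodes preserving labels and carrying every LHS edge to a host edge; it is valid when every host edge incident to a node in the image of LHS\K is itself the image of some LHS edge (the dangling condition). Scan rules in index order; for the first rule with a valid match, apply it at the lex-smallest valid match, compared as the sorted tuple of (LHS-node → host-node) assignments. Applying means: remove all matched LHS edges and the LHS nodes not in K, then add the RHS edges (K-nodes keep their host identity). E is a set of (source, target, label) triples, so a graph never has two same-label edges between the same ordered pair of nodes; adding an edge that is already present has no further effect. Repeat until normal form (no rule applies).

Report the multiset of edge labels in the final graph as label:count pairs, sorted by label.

initial: |V|=6 |E|=4  E = 1-p->1 1-q->3 3-q->4 4-q->1
step 1: apply R2 at {0↦3, 1↦4, 2↦1, 3↦5}  → |V|=4 |E|=3  E = 1-p->1 1-q->3 3-p->1
step 2: apply R1 at {0↦1, 1↦3}  → |V|=3 |E|=0  E = ∅
halt: no rule applies after step 2
NF edges: []

Answer: (no edges)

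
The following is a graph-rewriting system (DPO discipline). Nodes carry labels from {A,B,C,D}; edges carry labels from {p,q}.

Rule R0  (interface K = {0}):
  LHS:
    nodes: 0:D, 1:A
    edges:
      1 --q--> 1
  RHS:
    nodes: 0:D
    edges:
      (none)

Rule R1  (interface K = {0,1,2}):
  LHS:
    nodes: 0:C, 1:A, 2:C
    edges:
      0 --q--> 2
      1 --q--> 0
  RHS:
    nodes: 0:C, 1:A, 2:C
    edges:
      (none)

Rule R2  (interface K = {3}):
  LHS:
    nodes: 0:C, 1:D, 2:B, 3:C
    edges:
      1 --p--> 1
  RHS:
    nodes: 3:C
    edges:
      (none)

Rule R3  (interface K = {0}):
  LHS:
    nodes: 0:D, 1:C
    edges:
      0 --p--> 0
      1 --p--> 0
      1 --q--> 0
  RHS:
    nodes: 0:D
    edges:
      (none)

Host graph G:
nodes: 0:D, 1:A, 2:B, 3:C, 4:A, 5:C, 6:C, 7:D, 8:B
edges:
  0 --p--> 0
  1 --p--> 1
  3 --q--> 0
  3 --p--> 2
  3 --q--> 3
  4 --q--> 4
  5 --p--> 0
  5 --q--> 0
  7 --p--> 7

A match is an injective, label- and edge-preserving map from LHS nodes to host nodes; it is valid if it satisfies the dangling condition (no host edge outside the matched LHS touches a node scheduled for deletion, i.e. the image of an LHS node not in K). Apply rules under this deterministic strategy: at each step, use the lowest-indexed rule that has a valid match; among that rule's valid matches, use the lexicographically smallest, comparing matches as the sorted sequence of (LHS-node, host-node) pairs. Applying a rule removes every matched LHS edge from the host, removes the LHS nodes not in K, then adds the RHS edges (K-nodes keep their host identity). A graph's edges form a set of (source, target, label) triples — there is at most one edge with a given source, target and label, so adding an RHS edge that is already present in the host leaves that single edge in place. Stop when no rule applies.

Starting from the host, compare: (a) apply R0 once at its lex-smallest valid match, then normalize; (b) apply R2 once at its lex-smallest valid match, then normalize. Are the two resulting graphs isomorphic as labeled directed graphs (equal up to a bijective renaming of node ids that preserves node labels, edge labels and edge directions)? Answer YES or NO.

branch R0-first: apply at {0↦0, 1↦4} → |E|=8, then 2 more step(s) → NF |V|=4 |E|=4 V={0:D, 1:A, 2:B, 3:C} E=1-p->1 3-q->0 3-p->2 3-q->3
branch R2-first: apply at {0↦6, 1↦7, 2↦8, 3↦3} → |E|=8, then 2 more step(s) → NF |V|=4 |E|=4 V={0:D, 1:A, 2:B, 3:C} E=1-p->1 3-q->0 3-p->2 3-q->3
graphs isomorphic (equal up to label-preserving node renaming)

Answer: YES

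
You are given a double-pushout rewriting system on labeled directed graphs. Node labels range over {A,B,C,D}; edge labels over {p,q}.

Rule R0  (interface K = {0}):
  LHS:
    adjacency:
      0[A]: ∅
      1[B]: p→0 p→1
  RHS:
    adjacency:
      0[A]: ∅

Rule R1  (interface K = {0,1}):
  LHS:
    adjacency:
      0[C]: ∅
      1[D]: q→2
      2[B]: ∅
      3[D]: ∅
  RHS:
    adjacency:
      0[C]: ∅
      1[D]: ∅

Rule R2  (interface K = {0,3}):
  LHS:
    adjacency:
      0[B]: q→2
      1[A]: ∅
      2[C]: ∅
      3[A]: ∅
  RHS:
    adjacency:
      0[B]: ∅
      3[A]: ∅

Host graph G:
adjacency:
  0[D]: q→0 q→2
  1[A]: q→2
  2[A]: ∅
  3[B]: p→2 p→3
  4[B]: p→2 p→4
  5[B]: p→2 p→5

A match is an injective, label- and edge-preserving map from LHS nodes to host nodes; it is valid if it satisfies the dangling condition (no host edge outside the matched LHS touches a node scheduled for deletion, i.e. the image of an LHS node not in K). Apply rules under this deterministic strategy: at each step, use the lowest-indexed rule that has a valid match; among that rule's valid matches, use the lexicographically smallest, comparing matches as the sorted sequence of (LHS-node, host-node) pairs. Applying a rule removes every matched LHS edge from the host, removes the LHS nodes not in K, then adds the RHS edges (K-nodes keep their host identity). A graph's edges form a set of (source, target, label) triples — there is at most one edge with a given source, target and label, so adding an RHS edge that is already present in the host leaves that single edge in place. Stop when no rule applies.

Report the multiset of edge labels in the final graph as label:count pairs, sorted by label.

Answer: q:3

Rewrite trace:
start.  V:6 E:9  edges: 0-q->0 0-q->2 1-q->2 3-p->2 3-p->3 4-p->2 4-p->4 5-p->2 5-p->5
1. fire R0 via {0↦2, 1↦3}  →  V:5 E:7  edges: 0-q->0 0-q->2 1-q->2 4-p->2 4-p->4 5-p->2 5-p->5
2. fire R0 via {0↦2, 1↦4}  →  V:4 E:5  edges: 0-q->0 0-q->2 1-q->2 5-p->2 5-p->5
3. fire R0 via {0↦2, 1↦5}  →  V:3 E:3  edges: 0-q->0 0-q->2 1-q->2
final graph: no rule applies after step 3
NF edges: [(0, 0, 'q'), (0, 2, 'q'), (1, 2, 'q')]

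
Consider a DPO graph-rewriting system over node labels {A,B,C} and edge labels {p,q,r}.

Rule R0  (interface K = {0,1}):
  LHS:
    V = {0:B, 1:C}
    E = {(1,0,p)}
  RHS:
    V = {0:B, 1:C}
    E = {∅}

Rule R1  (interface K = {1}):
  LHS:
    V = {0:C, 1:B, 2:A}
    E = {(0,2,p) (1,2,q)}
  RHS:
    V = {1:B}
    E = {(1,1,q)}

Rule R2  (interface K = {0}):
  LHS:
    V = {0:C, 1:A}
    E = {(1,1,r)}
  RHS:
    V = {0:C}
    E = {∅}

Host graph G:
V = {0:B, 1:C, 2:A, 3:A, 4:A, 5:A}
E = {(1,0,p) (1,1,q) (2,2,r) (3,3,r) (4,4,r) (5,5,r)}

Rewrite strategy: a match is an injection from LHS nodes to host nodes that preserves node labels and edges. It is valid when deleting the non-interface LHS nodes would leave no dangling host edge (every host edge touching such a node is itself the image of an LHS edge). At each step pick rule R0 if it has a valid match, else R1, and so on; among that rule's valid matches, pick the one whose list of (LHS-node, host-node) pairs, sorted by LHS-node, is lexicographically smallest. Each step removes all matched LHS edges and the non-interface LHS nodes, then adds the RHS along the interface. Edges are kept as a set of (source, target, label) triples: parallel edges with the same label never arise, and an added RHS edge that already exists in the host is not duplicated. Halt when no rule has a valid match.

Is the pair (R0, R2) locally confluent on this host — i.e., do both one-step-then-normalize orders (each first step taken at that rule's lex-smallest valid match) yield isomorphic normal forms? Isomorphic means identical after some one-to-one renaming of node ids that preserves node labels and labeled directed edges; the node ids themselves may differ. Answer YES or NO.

branch R0-first: apply at {0↦0, 1↦1} → |E|=5, then 4 more step(s) → NF |V|=2 |E|=1 V={0:B, 1:C} E=1-q->1
branch R2-first: apply at {0↦1, 1↦2} → |E|=5, then 4 more step(s) → NF |V|=2 |E|=1 V={0:B, 1:C} E=1-q->1
graphs isomorphic (equal up to label-preserving node renaming)

Answer: YES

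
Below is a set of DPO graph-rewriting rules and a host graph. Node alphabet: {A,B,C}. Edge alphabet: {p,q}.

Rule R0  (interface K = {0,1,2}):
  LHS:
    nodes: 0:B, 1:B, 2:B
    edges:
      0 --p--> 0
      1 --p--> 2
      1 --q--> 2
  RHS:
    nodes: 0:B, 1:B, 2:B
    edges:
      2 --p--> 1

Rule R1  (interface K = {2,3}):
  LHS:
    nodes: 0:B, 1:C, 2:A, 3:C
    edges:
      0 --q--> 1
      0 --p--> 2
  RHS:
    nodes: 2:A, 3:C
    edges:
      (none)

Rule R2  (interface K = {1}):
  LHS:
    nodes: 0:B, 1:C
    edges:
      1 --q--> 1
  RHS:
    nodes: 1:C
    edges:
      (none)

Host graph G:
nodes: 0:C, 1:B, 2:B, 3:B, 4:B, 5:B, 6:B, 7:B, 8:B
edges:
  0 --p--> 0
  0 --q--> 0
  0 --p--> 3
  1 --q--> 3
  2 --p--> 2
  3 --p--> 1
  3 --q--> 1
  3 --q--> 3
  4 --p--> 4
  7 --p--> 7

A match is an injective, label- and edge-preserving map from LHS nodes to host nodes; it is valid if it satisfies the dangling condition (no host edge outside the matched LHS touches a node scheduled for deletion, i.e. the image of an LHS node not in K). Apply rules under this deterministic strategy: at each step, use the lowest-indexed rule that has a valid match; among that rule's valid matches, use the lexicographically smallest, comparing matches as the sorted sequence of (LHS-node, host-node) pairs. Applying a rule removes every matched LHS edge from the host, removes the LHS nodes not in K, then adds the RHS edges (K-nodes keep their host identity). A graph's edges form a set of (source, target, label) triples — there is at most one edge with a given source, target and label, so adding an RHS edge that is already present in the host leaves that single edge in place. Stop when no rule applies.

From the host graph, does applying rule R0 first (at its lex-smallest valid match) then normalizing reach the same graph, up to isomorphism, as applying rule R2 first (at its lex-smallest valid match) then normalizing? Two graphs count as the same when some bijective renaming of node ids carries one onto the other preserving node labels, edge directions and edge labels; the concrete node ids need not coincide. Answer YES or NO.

Answer: YES

Rewrite trace:
branch R0-first: apply at {0↦2, 1↦3, 2↦1} → |E|=8, then 2 more step(s) → NF |V|=8 |E|=5 V={0:C, 1:B, 3:B, 4:B, 5:B, 6:B, 7:B, 8:B} E=0-p->0 0-p->3 3-p->1 3-q->3 7-p->7
branch R2-first: apply at {0↦5, 1↦0} → |E|=9, then 2 more step(s) → NF |V|=8 |E|=5 V={0:C, 1:B, 2:B, 3:B, 4:B, 6:B, 7:B, 8:B} E=0-p->0 0-p->3 3-p->1 3-q->3 7-p->7
graphs isomorphic (equal up to label-preserving node renaming)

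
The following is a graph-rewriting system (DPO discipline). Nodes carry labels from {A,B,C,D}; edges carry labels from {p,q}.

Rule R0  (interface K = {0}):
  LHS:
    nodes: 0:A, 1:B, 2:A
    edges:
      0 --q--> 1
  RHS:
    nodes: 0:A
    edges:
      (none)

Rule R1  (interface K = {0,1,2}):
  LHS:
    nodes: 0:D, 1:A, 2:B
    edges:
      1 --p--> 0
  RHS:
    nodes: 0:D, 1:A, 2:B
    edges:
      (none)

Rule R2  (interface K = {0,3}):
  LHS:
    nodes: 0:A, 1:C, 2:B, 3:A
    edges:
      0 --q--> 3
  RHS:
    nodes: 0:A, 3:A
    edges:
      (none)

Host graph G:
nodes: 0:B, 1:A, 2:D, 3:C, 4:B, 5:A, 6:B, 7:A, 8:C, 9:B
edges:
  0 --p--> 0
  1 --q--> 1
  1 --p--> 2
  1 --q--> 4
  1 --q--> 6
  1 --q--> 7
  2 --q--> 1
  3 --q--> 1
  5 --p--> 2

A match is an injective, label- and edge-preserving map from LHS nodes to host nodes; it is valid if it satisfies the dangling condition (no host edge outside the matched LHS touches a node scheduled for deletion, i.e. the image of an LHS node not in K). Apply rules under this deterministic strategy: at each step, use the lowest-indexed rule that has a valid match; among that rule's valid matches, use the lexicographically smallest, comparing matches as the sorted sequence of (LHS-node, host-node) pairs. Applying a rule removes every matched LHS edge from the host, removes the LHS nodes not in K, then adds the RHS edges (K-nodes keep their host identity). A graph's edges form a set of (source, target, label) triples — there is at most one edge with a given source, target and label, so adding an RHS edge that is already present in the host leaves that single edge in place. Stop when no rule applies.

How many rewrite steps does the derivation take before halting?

initial: |V|=10 |E|=9  E = 0-p->0 1-q->1 1-p->2 1-q->4 1-q->6 1-q->7 2-q->1 3-q->1 5-p->2
step 1: apply R1 at {0↦2, 1↦1, 2↦0}  → |V|=10 |E|=8  E = 0-p->0 1-q->1 1-q->4 1-q->6 1-q->7 2-q->1 3-q->1 5-p->2
step 2: apply R1 at {0↦2, 1↦5, 2↦0}  → |V|=10 |E|=7  E = 0-p->0 1-q->1 1-q->4 1-q->6 1-q->7 2-q->1 3-q->1
step 3: apply R0 at {0↦1, 1↦4, 2↦5}  → |V|=8 |E|=6  E = 0-p->0 1-q->1 1-q->6 1-q->7 2-q->1 3-q->1
step 4: apply R2 at {0↦1, 1↦8, 2↦9, 3↦7}  → |V|=6 |E|=5  E = 0-p->0 1-q->1 1-q->6 2-q->1 3-q->1
step 5: apply R0 at {0↦1, 1↦6, 2↦7}  → |V|=4 |E|=4  E = 0-p->0 1-q->1 2-q->1 3-q->1
normal form: no rule applies after step 5

Answer: 5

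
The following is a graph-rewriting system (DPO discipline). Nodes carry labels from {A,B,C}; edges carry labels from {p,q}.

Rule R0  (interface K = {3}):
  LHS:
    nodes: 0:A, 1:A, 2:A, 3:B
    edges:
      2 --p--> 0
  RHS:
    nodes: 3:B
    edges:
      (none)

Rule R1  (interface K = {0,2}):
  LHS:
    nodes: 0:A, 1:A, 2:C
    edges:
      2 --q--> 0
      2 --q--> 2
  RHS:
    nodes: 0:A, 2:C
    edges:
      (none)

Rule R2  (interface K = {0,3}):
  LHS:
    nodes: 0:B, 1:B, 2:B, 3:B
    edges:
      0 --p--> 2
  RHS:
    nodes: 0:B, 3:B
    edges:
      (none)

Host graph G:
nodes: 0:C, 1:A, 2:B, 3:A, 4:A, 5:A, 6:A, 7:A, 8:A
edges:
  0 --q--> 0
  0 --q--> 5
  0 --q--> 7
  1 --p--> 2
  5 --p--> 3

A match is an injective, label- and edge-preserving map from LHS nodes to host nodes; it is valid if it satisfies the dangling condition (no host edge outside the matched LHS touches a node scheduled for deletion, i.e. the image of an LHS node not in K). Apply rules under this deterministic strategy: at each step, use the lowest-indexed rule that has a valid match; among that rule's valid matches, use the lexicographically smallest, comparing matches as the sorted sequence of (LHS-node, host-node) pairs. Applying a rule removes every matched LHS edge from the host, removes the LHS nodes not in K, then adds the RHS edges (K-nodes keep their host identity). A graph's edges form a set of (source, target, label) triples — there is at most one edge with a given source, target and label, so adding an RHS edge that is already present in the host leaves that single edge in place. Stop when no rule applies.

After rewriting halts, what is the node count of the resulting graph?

Answer: 5

Rewrite trace:
[0] host  ⇒  9 nodes, 5 edges  {0-q->0 0-q->5 0-q->7 1-p->2 5-p->3}
[1] R1 @ {0↦5, 1↦4, 2↦0}  ⇒  8 nodes, 3 edges  {0-q->7 1-p->2 5-p->3}
[2] R0 @ {0↦3, 1↦6, 2↦5, 3↦2}  ⇒  5 nodes, 2 edges  {0-q->7 1-p->2}
final graph: no rule applies after step 2
NF nodes: {0:C, 1:A, 2:B, 7:A, 8:A}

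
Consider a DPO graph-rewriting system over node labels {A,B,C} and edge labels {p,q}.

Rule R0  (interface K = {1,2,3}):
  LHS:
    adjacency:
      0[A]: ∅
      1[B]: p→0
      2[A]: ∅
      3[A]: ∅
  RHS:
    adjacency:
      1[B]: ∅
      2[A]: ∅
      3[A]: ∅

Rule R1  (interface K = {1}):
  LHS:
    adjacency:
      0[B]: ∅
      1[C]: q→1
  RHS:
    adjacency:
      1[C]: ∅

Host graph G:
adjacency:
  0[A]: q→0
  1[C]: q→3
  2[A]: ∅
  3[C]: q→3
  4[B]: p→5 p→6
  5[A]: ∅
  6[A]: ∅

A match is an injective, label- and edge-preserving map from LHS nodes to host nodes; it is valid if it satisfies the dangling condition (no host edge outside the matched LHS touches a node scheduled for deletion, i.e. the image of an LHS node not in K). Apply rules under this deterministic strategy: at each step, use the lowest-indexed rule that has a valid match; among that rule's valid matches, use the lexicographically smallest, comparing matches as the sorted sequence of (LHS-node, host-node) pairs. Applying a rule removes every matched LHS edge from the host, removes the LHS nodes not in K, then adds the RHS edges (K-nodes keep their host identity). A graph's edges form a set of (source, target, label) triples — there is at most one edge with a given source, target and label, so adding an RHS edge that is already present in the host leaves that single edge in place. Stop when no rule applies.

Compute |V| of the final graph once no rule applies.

Answer: 4

Steps:
[0] host  ⇒  7 nodes, 5 edges  {0-q->0 1-q->3 3-q->3 4-p->5 4-p->6}
[1] R0 @ {0↦5, 1↦4, 2↦0, 3↦2}  ⇒  6 nodes, 4 edges  {0-q->0 1-q->3 3-q->3 4-p->6}
[2] R0 @ {0↦6, 1↦4, 2↦0, 3↦2}  ⇒  5 nodes, 3 edges  {0-q->0 1-q->3 3-q->3}
[3] R1 @ {0↦4, 1↦3}  ⇒  4 nodes, 2 edges  {0-q->0 1-q->3}
halt: no rule applies after step 3
NF nodes: {0:A, 1:C, 2:A, 3:C}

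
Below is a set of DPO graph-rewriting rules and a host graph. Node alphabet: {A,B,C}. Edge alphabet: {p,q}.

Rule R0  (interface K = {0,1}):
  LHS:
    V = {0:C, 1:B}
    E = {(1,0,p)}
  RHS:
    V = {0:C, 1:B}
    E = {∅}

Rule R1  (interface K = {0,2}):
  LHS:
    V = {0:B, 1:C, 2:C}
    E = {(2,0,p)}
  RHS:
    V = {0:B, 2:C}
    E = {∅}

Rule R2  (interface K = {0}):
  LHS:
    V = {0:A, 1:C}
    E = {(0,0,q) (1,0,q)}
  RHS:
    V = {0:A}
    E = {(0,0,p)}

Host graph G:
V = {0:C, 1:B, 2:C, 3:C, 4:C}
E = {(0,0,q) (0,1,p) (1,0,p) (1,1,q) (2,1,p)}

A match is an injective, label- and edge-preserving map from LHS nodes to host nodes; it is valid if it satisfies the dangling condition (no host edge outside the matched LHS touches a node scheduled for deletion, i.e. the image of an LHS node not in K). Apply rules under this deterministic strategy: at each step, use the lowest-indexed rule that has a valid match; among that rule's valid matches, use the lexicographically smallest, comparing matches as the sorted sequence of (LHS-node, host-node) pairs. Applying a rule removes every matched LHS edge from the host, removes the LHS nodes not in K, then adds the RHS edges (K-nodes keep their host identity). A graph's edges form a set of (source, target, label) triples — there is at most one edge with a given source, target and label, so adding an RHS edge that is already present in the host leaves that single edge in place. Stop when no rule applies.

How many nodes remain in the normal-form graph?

initial: |V|=5 |E|=5  E = 0-q->0 0-p->1 1-p->0 1-q->1 2-p->1
step 1: apply R0 at {0↦0, 1↦1}  → |V|=5 |E|=4  E = 0-q->0 0-p->1 1-q->1 2-p->1
step 2: apply R1 at {0↦1, 1↦3, 2↦0}  → |V|=4 |E|=3  E = 0-q->0 1-q->1 2-p->1
step 3: apply R1 at {0↦1, 1↦4, 2↦2}  → |V|=3 |E|=2  E = 0-q->0 1-q->1
halt: no rule applies after step 3
NF nodes: {0:C, 1:B, 2:C}

Answer: 3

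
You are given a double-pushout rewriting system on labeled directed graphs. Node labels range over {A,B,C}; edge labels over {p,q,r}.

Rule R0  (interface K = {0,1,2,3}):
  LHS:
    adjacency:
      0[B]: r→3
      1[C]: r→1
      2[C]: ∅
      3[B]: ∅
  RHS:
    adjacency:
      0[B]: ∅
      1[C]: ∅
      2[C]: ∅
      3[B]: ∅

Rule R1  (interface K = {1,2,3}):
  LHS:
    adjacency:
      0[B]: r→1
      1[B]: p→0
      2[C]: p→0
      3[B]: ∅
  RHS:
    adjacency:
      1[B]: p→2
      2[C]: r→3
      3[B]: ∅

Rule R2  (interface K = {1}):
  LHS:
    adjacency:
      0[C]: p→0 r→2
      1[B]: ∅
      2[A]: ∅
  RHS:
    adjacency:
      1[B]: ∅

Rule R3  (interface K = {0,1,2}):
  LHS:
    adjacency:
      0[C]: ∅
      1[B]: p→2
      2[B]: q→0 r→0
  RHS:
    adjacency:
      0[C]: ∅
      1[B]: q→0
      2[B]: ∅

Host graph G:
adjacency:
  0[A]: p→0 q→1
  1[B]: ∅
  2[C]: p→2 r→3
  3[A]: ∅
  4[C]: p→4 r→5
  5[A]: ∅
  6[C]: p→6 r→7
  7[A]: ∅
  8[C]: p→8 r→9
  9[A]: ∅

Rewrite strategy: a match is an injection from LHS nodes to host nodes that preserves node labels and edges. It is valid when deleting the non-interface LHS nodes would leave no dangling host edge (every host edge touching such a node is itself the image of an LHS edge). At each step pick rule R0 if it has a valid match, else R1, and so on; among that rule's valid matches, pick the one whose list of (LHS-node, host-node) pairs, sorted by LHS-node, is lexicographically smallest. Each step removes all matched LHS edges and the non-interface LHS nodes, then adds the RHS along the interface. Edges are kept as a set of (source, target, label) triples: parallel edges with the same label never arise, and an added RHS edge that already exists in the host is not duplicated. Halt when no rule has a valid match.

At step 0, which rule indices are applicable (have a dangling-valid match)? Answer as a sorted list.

Answer: [R2]

Derivation:
R0: no valid match — LHS pattern not found
R1: no valid match — LHS pattern not found
R2: 4 valid matches — {0↦2, 1↦1, 2↦3}, {0↦4, 1↦1, 2↦5}, {0↦6, 1↦1, 2↦7} (+1 more)
R3: no valid match — LHS pattern not found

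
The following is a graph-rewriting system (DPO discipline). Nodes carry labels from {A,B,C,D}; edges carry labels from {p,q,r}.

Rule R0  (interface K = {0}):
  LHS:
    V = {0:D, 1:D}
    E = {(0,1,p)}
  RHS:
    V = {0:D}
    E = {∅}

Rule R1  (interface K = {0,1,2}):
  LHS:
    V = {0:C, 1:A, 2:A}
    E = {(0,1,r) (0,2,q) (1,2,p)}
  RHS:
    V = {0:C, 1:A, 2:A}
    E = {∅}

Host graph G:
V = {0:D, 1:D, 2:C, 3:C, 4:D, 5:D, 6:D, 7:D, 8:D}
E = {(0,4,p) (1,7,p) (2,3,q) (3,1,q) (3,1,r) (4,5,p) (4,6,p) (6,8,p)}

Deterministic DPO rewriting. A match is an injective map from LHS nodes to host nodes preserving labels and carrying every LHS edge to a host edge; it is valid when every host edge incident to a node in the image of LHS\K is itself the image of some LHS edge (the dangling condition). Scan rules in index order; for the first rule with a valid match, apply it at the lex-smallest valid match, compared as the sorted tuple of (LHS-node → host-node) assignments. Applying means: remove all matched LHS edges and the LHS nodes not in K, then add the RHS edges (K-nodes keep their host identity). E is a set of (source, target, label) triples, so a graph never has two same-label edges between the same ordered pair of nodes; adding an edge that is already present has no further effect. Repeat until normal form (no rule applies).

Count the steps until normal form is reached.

[0] host  ⇒  9 nodes, 8 edges  {0-p->4 1-p->7 2-q->3 3-q->1 3-r->1 4-p->5 4-p->6 6-p->8}
[1] R0 @ {0↦1, 1↦7}  ⇒  8 nodes, 7 edges  {0-p->4 2-q->3 3-q->1 3-r->1 4-p->5 4-p->6 6-p->8}
[2] R0 @ {0↦4, 1↦5}  ⇒  7 nodes, 6 edges  {0-p->4 2-q->3 3-q->1 3-r->1 4-p->6 6-p->8}
[3] R0 @ {0↦6, 1↦8}  ⇒  6 nodes, 5 edges  {0-p->4 2-q->3 3-q->1 3-r->1 4-p->6}
[4] R0 @ {0↦4, 1↦6}  ⇒  5 nodes, 4 edges  {0-p->4 2-q->3 3-q->1 3-r->1}
[5] R0 @ {0↦0, 1↦4}  ⇒  4 nodes, 3 edges  {2-q->3 3-q->1 3-r->1}
final graph: no rule applies after step 5

Answer: 5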